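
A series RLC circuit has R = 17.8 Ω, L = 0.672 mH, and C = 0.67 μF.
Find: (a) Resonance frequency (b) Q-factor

Step 1 — Resonance condition Im(Z)=0 gives ω₀ = 1/√(LC).
Step 2 — ω₀ = 1/√(0.000672·6.7e-07) = 4.713e+04 rad/s.
Step 3 — f₀ = ω₀/(2π) = 7501 Hz.
Step 4 — Series Q: Q = ω₀L/R = 4.713e+04·0.000672/17.8 = 1.779.

(a) f₀ = 7501 Hz  (b) Q = 1.779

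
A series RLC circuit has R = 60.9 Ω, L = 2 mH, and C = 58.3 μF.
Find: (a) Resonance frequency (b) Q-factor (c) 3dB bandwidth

Step 1 — Resonance: ω₀ = 1/√(LC) = 1/√(0.002·5.83e-05) = 2929 rad/s.
Step 2 — f₀ = ω₀/(2π) = 466.1 Hz.
Step 3 — Series Q: Q = ω₀L/R = 2929·0.002/60.9 = 0.09618.
Step 4 — Bandwidth: Δω = ω₀/Q = 3.045e+04 rad/s; BW = Δω/(2π) = 4846 Hz.

(a) f₀ = 466.1 Hz  (b) Q = 0.09618  (c) BW = 4846 Hz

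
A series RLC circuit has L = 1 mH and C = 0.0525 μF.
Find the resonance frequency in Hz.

Step 1 — Resonance condition Im(Z)=0 gives ω₀ = 1/√(LC).
Step 2 — ω₀ = 1/√(0.001·5.25e-08) = 1.38e+05 rad/s.
Step 3 — f₀ = ω₀/(2π) = 2.197e+04 Hz.

f₀ = 2.197e+04 Hz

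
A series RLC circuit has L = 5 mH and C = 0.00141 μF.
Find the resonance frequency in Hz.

Step 1 — Resonance condition Im(Z)=0 gives ω₀ = 1/√(LC).
Step 2 — ω₀ = 1/√(0.005·1.41e-09) = 3.766e+05 rad/s.
Step 3 — f₀ = ω₀/(2π) = 5.994e+04 Hz.

f₀ = 5.994e+04 Hz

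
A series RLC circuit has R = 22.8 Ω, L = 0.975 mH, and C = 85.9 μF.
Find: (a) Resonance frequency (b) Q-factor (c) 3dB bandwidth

Step 1 — Resonance: ω₀ = 1/√(LC) = 1/√(0.000975·8.59e-05) = 3455 rad/s.
Step 2 — f₀ = ω₀/(2π) = 549.9 Hz.
Step 3 — Series Q: Q = ω₀L/R = 3455·0.000975/22.8 = 0.1478.
Step 4 — Bandwidth: Δω = ω₀/Q = 2.338e+04 rad/s; BW = Δω/(2π) = 3722 Hz.

(a) f₀ = 549.9 Hz  (b) Q = 0.1478  (c) BW = 3722 Hz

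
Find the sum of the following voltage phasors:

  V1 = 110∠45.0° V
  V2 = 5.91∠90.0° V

Step 1 — Convert each phasor to rectangular form:
  V1 = 110·(cos(45.0°) + j·sin(45.0°)) = 77.78 + j77.78 V
  V2 = 5.91·(cos(90.0°) + j·sin(90.0°)) = 0 + j5.91 V
Step 2 — Sum components: V_total = 77.78 + j83.69 V.
Step 3 — Convert to polar: |V_total| = 114.3 V, ∠V_total = 47.1°.

V_total = 114.3∠47.1° V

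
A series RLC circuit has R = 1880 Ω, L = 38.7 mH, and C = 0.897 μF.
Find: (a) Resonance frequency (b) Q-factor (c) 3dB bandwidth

Step 1 — Resonance: ω₀ = 1/√(LC) = 1/√(0.0387·8.97e-07) = 5367 rad/s.
Step 2 — f₀ = ω₀/(2π) = 854.2 Hz.
Step 3 — Series Q: Q = ω₀L/R = 5367·0.0387/1880 = 0.1105.
Step 4 — Bandwidth: Δω = ω₀/Q = 4.858e+04 rad/s; BW = Δω/(2π) = 7732 Hz.

(a) f₀ = 854.2 Hz  (b) Q = 0.1105  (c) BW = 7732 Hz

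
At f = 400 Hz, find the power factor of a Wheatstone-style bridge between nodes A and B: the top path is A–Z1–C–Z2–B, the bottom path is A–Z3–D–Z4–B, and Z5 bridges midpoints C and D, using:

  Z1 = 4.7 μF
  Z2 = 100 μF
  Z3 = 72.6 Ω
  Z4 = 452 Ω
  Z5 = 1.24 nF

Step 1 — Angular frequency: ω = 2π·f = 2π·400 = 2513 rad/s.
Step 2 — Component impedances:
  Z1: Z = 1/(jωC) = -j/(ω·C) = 0 - j84.66 Ω
  Z2: Z = 1/(jωC) = -j/(ω·C) = 0 - j3.979 Ω
  Z3: Z = R = 72.6 Ω
  Z4: Z = R = 452 Ω
  Z5: Z = 1/(jωC) = -j/(ω·C) = 0 - j3.209e+05 Ω
Step 3 — Bridge requires nodal analysis (the Z5 bridge couples midpoints C and D, so the two paths cannot be reduced to a simple series/parallel combination). Setting node B to ground and injecting 1 A at node A, the 3-node admittance system at A, C, D solves to V_A = Z_AB = 14.55 - j86.16 Ω = 87.38∠-80.4° Ω.
Step 4 — Power factor: PF = cos(φ) = Re(Z)/|Z| = 14.555/87.381 = 0.1666.
Step 5 — Type: Im(Z) = -86.16 ⇒ leading (phase φ = -80.4°).

PF = 0.1666 (leading, φ = -80.4°)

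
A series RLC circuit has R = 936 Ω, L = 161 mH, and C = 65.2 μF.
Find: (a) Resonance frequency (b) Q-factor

Step 1 — Resonance condition Im(Z)=0 gives ω₀ = 1/√(LC).
Step 2 — ω₀ = 1/√(0.161·6.52e-05) = 308.6 rad/s.
Step 3 — f₀ = ω₀/(2π) = 49.12 Hz.
Step 4 — Series Q: Q = ω₀L/R = 308.6·0.161/936 = 0.05309.

(a) f₀ = 49.12 Hz  (b) Q = 0.05309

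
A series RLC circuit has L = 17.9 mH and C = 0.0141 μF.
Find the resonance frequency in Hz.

Step 1 — Resonance condition Im(Z)=0 gives ω₀ = 1/√(LC).
Step 2 — ω₀ = 1/√(0.0179·1.41e-08) = 6.295e+04 rad/s.
Step 3 — f₀ = ω₀/(2π) = 1.002e+04 Hz.

f₀ = 1.002e+04 Hz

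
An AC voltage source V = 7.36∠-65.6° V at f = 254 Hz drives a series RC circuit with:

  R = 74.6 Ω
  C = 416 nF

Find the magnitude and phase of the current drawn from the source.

Step 1 — Angular frequency: ω = 2π·f = 2π·254 = 1596 rad/s.
Step 2 — Component impedances:
  R: Z = R = 74.6 Ω
  C: Z = 1/(jωC) = -j/(ω·C) = 0 - j1506 Ω
Step 3 — Series combination: Z_total = R + C = 74.6 - j1506 Ω = 1508∠-87.2° Ω.
Step 4 — Source phasor: V = 7.36∠-65.6° V = 3.04 - j6.703 V.
Step 5 — Ohm's law: I = V / Z_total = (3.04 - j6.703) / (74.6 - j1506) = 0.004539 + j0.001794 A.
Step 6 — Convert to polar: |I| = 0.00488 A, ∠I = 21.6°.

I = 0.00488∠21.6° A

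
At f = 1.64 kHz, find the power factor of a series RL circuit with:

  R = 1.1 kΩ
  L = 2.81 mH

Step 1 — Angular frequency: ω = 2π·f = 2π·1640 = 1.03e+04 rad/s.
Step 2 — Component impedances:
  R: Z = R = 1100 Ω
  L: Z = jωL = j·1.03e+04·0.00281 = 0 + j28.96 Ω
Step 3 — Series combination: Z_total = R + L = 1100 + j28.96 Ω = 1100∠1.5° Ω.
Step 4 — Power factor: PF = cos(φ) = Re(Z)/|Z| = 1100/1100.38 = 0.9997.
Step 5 — Type: Im(Z) = 28.96 ⇒ lagging (phase φ = 1.5°).

PF = 0.9997 (lagging, φ = 1.5°)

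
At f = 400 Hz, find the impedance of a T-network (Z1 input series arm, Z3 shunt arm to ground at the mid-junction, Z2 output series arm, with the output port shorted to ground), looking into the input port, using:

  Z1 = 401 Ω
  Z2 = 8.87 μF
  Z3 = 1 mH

Step 1 — Angular frequency: ω = 2π·f = 2π·400 = 2513 rad/s.
Step 2 — Component impedances:
  Z1: Z = R = 401 Ω
  Z2: Z = 1/(jωC) = -j/(ω·C) = 0 - j44.86 Ω
  Z3: Z = jωL = j·2513·0.001 = 0 + j2.513 Ω
Step 3 — With the output port shorted to ground, the output series arm Z2 runs from the junction to ground; the shunt arm Z3 also runs from the junction to ground. They appear in parallel: Z3 || Z2 = 0 + j2.662 Ω.
Step 4 — Series with input arm Z1: Z_in = Z1 + (Z3 || Z2) = 401 + j2.662 Ω = 401∠0.4° Ω.

Z = 401 + j2.662 Ω = 401∠0.4° Ω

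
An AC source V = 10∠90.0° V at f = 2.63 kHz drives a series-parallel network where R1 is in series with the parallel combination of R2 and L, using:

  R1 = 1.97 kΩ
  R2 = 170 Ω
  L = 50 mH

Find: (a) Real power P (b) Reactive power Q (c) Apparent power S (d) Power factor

Step 1 — Angular frequency: ω = 2π·f = 2π·2630 = 1.652e+04 rad/s.
Step 2 — Component impedances:
  R1: Z = R = 1970 Ω
  R2: Z = R = 170 Ω
  L: Z = jωL = j·1.652e+04·0.05 = 0 + j826.2 Ω
Step 3 — Parallel branch: R2 || L = 1/(1/R2 + 1/L) = 163.1 + j33.56 Ω.
Step 4 — Series with R1: Z_total = R1 + (R2 || L) = 2133 + j33.56 Ω = 2133∠0.9° Ω.
Step 5 — Source phasor: V = 10∠90.0° V = 0 + j10 V.
Step 6 — Current: I = V / Z = 7.373e-05 + j0.004687 A = 0.004687∠89.1° A.
Step 7 — Complex power: S = V·I* = 0.04687 + j0.0007373 VA.
Step 8 — Real power: P = Re(S) = 0.04687 W.
Step 9 — Reactive power: Q = Im(S) = 0.0007373 VAR.
Step 10 — Apparent power: |S| = 0.04687 VA.
Step 11 — Power factor: PF = P/|S| = 0.9999 (lagging).

(a) P = 0.04687 W  (b) Q = 0.0007373 VAR  (c) S = 0.04687 VA  (d) PF = 0.9999 (lagging)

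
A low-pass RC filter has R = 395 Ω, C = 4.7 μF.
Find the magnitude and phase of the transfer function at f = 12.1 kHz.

Step 1 — Angular frequency: ω = 2π·1.21e+04 = 7.603e+04 rad/s.
Step 2 — Transfer function: H(jω) = 1/(1 + jωRC).
Step 3 — Denominator: 1 + jωRC = 1 + j·7.603e+04·395·4.7e-06 = 1 + j141.1.
Step 4 — H = 5.019e-05 - j0.007085.
Step 5 — Magnitude: |H| = 0.007085 (-43.0 dB); phase: φ = -89.6°.

|H| = 0.007085 (-43.0 dB), φ = -89.6°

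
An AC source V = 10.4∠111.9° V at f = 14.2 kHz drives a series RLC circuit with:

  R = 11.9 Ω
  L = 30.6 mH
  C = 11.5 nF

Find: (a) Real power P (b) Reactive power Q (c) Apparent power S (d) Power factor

Step 1 — Angular frequency: ω = 2π·f = 2π·1.42e+04 = 8.922e+04 rad/s.
Step 2 — Component impedances:
  R: Z = R = 11.9 Ω
  L: Z = jωL = j·8.922e+04·0.0306 = 0 + j2730 Ω
  C: Z = 1/(jωC) = -j/(ω·C) = 0 - j974.6 Ω
Step 3 — Series combination: Z_total = R + L + C = 11.9 + j1756 Ω = 1756∠89.6° Ω.
Step 4 — Source phasor: V = 10.4∠111.9° V = -3.879 + j9.649 V.
Step 5 — Current: I = V / Z = 0.005481 + j0.002247 A = 0.005924∠22.3° A.
Step 6 — Complex power: S = V·I* = 0.0004176 + j0.06161 VA.
Step 7 — Real power: P = Re(S) = 0.0004176 W.
Step 8 — Reactive power: Q = Im(S) = 0.06161 VAR.
Step 9 — Apparent power: |S| = 0.06161 VA.
Step 10 — Power factor: PF = P/|S| = 0.006778 (lagging).

(a) P = 0.0004176 W  (b) Q = 0.06161 VAR  (c) S = 0.06161 VA  (d) PF = 0.006778 (lagging)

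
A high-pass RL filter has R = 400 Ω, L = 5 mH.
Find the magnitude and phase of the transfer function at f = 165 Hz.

Step 1 — Angular frequency: ω = 2π·165 = 1037 rad/s.
Step 2 — Transfer function: H(jω) = jωL/(R + jωL).
Step 3 — Numerator jωL = j·5.184; denominator R + jωL = 400 + j5.184.
Step 4 — H = 0.0001679 + j0.01296.
Step 5 — Magnitude: |H| = 0.01296 (-37.7 dB); phase: φ = 89.3°.

|H| = 0.01296 (-37.7 dB), φ = 89.3°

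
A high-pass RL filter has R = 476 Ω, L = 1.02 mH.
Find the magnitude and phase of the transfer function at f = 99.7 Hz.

Step 1 — Angular frequency: ω = 2π·99.7 = 626.4 rad/s.
Step 2 — Transfer function: H(jω) = jωL/(R + jωL).
Step 3 — Numerator jωL = j·0.639; denominator R + jωL = 476 + j0.639.
Step 4 — H = 1.802e-06 + j0.001342.
Step 5 — Magnitude: |H| = 0.001342 (-57.4 dB); phase: φ = 89.9°.

|H| = 0.001342 (-57.4 dB), φ = 89.9°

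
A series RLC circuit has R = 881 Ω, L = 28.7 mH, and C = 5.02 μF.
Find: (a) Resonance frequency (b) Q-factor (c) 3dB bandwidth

Step 1 — Resonance condition Im(Z)=0 gives ω₀ = 1/√(LC).
Step 2 — ω₀ = 1/√(0.0287·5.02e-06) = 2635 rad/s.
Step 3 — f₀ = ω₀/(2π) = 419.3 Hz.
Step 4 — Series Q: Q = ω₀L/R = 2635·0.0287/881 = 0.08582.
Step 5 — 3dB bandwidth: Δω = ω₀/Q = 3.07e+04 rad/s; BW = Δω/(2π) = 4886 Hz.

(a) f₀ = 419.3 Hz  (b) Q = 0.08582  (c) BW = 4886 Hz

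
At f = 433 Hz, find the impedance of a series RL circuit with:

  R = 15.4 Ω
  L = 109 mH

Step 1 — Angular frequency: ω = 2π·f = 2π·433 = 2721 rad/s.
Step 2 — Component impedances:
  R: Z = R = 15.4 Ω
  L: Z = jωL = j·2721·0.109 = 0 + j296.5 Ω
Step 3 — Series combination: Z_total = R + L = 15.4 + j296.5 Ω = 296.9∠87.0° Ω.

Z = 15.4 + j296.5 Ω = 296.9∠87.0° Ω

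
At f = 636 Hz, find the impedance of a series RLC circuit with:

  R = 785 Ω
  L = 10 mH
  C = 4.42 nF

Step 1 — Angular frequency: ω = 2π·f = 2π·636 = 3996 rad/s.
Step 2 — Component impedances:
  R: Z = R = 785 Ω
  L: Z = jωL = j·3996·0.01 = 0 + j39.96 Ω
  C: Z = 1/(jωC) = -j/(ω·C) = 0 - j5.662e+04 Ω
Step 3 — Series combination: Z_total = R + L + C = 785 - j5.658e+04 Ω = 5.658e+04∠-89.2° Ω.

Z = 785 - j5.658e+04 Ω = 5.658e+04∠-89.2° Ω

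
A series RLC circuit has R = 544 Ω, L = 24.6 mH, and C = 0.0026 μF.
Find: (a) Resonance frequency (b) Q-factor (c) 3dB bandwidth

Step 1 — Resonance: ω₀ = 1/√(LC) = 1/√(0.0246·2.6e-09) = 1.25e+05 rad/s.
Step 2 — f₀ = ω₀/(2π) = 1.99e+04 Hz.
Step 3 — Series Q: Q = ω₀L/R = 1.25e+05·0.0246/544 = 5.654.
Step 4 — Bandwidth: Δω = ω₀/Q = 2.211e+04 rad/s; BW = Δω/(2π) = 3520 Hz.

(a) f₀ = 1.99e+04 Hz  (b) Q = 5.654  (c) BW = 3520 Hz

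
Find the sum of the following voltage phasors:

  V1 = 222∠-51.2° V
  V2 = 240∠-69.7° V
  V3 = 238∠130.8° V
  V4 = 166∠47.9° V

Step 1 — Convert each phasor to rectangular form:
  V1 = 222·(cos(-51.2°) + j·sin(-51.2°)) = 139.1 - j173 V
  V2 = 240·(cos(-69.7°) + j·sin(-69.7°)) = 83.26 - j225.1 V
  V3 = 238·(cos(130.8°) + j·sin(130.8°)) = -155.5 + j180.2 V
  V4 = 166·(cos(47.9°) + j·sin(47.9°)) = 111.3 + j123.2 V
Step 2 — Sum components: V_total = 178.1 - j94.77 V.
Step 3 — Convert to polar: |V_total| = 201.8 V, ∠V_total = -28.0°.

V_total = 201.8∠-28.0° V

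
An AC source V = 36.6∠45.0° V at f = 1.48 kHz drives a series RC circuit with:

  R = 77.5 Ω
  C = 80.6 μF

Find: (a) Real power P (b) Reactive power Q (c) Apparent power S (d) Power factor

Step 1 — Angular frequency: ω = 2π·f = 2π·1480 = 9299 rad/s.
Step 2 — Component impedances:
  R: Z = R = 77.5 Ω
  C: Z = 1/(jωC) = -j/(ω·C) = 0 - j1.334 Ω
Step 3 — Series combination: Z_total = R + C = 77.5 - j1.334 Ω = 77.51∠-1.0° Ω.
Step 4 — Source phasor: V = 36.6∠45.0° V = 25.88 + j25.88 V.
Step 5 — Current: I = V / Z = 0.3281 + j0.3396 A = 0.4722∠46.0° A.
Step 6 — Complex power: S = V·I* = 17.28 - j0.2975 VA.
Step 7 — Real power: P = Re(S) = 17.28 W.
Step 8 — Reactive power: Q = Im(S) = -0.2975 VAR.
Step 9 — Apparent power: |S| = 17.28 VA.
Step 10 — Power factor: PF = P/|S| = 0.9999 (leading).

(a) P = 17.28 W  (b) Q = -0.2975 VAR  (c) S = 17.28 VA  (d) PF = 0.9999 (leading)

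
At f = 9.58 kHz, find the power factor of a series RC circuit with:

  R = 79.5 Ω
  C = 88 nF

Step 1 — Angular frequency: ω = 2π·f = 2π·9580 = 6.019e+04 rad/s.
Step 2 — Component impedances:
  R: Z = R = 79.5 Ω
  C: Z = 1/(jωC) = -j/(ω·C) = 0 - j188.8 Ω
Step 3 — Series combination: Z_total = R + C = 79.5 - j188.8 Ω = 204.8∠-67.2° Ω.
Step 4 — Power factor: PF = cos(φ) = Re(Z)/|Z| = 79.5/204.84 = 0.3881.
Step 5 — Type: Im(Z) = -188.8 ⇒ leading (phase φ = -67.2°).

PF = 0.3881 (leading, φ = -67.2°)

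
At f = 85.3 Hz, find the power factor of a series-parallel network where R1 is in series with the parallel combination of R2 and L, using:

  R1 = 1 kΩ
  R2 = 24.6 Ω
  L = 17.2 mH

Step 1 — Angular frequency: ω = 2π·f = 2π·85.3 = 536 rad/s.
Step 2 — Component impedances:
  R1: Z = R = 1000 Ω
  R2: Z = R = 24.6 Ω
  L: Z = jωL = j·536·0.0172 = 0 + j9.218 Ω
Step 3 — Parallel branch: R2 || L = 1/(1/R2 + 1/L) = 3.029 + j8.083 Ω.
Step 4 — Series with R1: Z_total = R1 + (R2 || L) = 1003 + j8.083 Ω = 1003∠0.5° Ω.
Step 5 — Power factor: PF = cos(φ) = Re(Z)/|Z| = 1003/1003 = 1.
Step 6 — Type: Im(Z) = 8.083 ⇒ lagging (phase φ = 0.5°).

PF = 1 (lagging, φ = 0.5°)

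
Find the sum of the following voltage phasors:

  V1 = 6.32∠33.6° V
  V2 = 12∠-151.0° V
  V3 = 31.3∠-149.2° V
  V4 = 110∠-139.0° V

Step 1 — Convert each phasor to rectangular form:
  V1 = 6.32·(cos(33.6°) + j·sin(33.6°)) = 5.264 + j3.497 V
  V2 = 12·(cos(-151.0°) + j·sin(-151.0°)) = -10.5 - j5.818 V
  V3 = 31.3·(cos(-149.2°) + j·sin(-149.2°)) = -26.89 - j16.03 V
  V4 = 110·(cos(-139.0°) + j·sin(-139.0°)) = -83.02 - j72.17 V
Step 2 — Sum components: V_total = -115.1 - j90.51 V.
Step 3 — Convert to polar: |V_total| = 146.5 V, ∠V_total = -141.8°.

V_total = 146.5∠-141.8° V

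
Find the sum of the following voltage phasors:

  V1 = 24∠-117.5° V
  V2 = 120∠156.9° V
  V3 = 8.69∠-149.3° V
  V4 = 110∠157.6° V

Step 1 — Convert each phasor to rectangular form:
  V1 = 24·(cos(-117.5°) + j·sin(-117.5°)) = -11.08 - j21.29 V
  V2 = 120·(cos(156.9°) + j·sin(156.9°)) = -110.4 + j47.08 V
  V3 = 8.69·(cos(-149.3°) + j·sin(-149.3°)) = -7.472 - j4.437 V
  V4 = 110·(cos(157.6°) + j·sin(157.6°)) = -101.7 + j41.92 V
Step 2 — Sum components: V_total = -230.6 + j63.27 V.
Step 3 — Convert to polar: |V_total| = 239.2 V, ∠V_total = 164.7°.

V_total = 239.2∠164.7° V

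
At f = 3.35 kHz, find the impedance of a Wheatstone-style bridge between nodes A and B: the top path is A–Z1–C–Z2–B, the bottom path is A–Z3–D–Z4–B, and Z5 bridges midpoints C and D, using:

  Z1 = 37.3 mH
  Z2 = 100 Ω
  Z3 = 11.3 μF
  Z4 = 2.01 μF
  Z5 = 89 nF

Step 1 — Angular frequency: ω = 2π·f = 2π·3350 = 2.105e+04 rad/s.
Step 2 — Component impedances:
  Z1: Z = jωL = j·2.105e+04·0.0373 = 0 + j785.1 Ω
  Z2: Z = R = 100 Ω
  Z3: Z = 1/(jωC) = -j/(ω·C) = 0 - j4.204 Ω
  Z4: Z = 1/(jωC) = -j/(ω·C) = 0 - j23.64 Ω
  Z5: Z = 1/(jωC) = -j/(ω·C) = 0 - j533.8 Ω
Step 3 — Bridge requires nodal analysis (the Z5 bridge couples midpoints C and D, so the two paths cannot be reduced to a simple series/parallel combination). Setting node B to ground and injecting 1 A at node A, the 3-node admittance system at A, C, D solves to V_A = Z_AB = 0.007214 - j27.79 Ω = 27.79∠-90.0° Ω.

Z = 0.007214 - j27.79 Ω = 27.79∠-90.0° Ω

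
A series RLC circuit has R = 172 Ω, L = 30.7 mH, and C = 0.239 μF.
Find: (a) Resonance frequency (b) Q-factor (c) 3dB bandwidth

Step 1 — Resonance: ω₀ = 1/√(LC) = 1/√(0.0307·2.39e-07) = 1.167e+04 rad/s.
Step 2 — f₀ = ω₀/(2π) = 1858 Hz.
Step 3 — Series Q: Q = ω₀L/R = 1.167e+04·0.0307/172 = 2.084.
Step 4 — Bandwidth: Δω = ω₀/Q = 5603 rad/s; BW = Δω/(2π) = 891.7 Hz.

(a) f₀ = 1858 Hz  (b) Q = 2.084  (c) BW = 891.7 Hz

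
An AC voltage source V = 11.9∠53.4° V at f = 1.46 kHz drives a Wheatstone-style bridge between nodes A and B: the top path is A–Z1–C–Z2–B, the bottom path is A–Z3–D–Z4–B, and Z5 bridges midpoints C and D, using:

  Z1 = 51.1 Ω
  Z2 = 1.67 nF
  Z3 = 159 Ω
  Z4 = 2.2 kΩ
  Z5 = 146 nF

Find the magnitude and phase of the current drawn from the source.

Step 1 — Angular frequency: ω = 2π·f = 2π·1460 = 9173 rad/s.
Step 2 — Component impedances:
  Z1: Z = R = 51.1 Ω
  Z2: Z = 1/(jωC) = -j/(ω·C) = 0 - j6.528e+04 Ω
  Z3: Z = R = 159 Ω
  Z4: Z = R = 2200 Ω
  Z5: Z = 1/(jωC) = -j/(ω·C) = 0 - j746.6 Ω
Step 3 — Bridge requires nodal analysis (the Z5 bridge couples midpoints C and D, so the two paths cannot be reduced to a simple series/parallel combination). Setting node B to ground and injecting 1 A at node A, the 3-node admittance system at A, C, D solves to V_A = Z_AB = 2344 - j115.5 Ω = 2347∠-2.8° Ω.
Step 4 — Source phasor: V = 11.9∠53.4° V = 7.095 + j9.554 V.
Step 5 — Ohm's law: I = V / Z_total = (7.095 + j9.554) / (2344 - j115.5) = 0.002819 + j0.004214 A.
Step 6 — Convert to polar: |I| = 0.00507 A, ∠I = 56.2°.

I = 0.00507∠56.2° A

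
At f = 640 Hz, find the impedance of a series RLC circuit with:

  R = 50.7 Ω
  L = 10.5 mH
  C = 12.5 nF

Step 1 — Angular frequency: ω = 2π·f = 2π·640 = 4021 rad/s.
Step 2 — Component impedances:
  R: Z = R = 50.7 Ω
  L: Z = jωL = j·4021·0.0105 = 0 + j42.22 Ω
  C: Z = 1/(jωC) = -j/(ω·C) = 0 - j1.989e+04 Ω
Step 3 — Series combination: Z_total = R + L + C = 50.7 - j1.985e+04 Ω = 1.985e+04∠-89.9° Ω.

Z = 50.7 - j1.985e+04 Ω = 1.985e+04∠-89.9° Ω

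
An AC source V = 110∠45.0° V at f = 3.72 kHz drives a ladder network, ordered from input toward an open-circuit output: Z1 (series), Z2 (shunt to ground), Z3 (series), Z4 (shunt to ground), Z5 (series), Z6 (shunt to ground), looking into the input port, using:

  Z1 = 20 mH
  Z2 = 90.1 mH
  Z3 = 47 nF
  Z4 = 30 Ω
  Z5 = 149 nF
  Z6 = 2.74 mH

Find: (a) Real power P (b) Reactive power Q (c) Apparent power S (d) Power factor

Step 1 — Angular frequency: ω = 2π·f = 2π·3720 = 2.337e+04 rad/s.
Step 2 — Component impedances:
  Z1: Z = jωL = j·2.337e+04·0.02 = 0 + j467.5 Ω
  Z2: Z = jωL = j·2.337e+04·0.0901 = 0 + j2106 Ω
  Z3: Z = 1/(jωC) = -j/(ω·C) = 0 - j910.3 Ω
  Z4: Z = R = 30 Ω
  Z5: Z = 1/(jωC) = -j/(ω·C) = 0 - j287.1 Ω
  Z6: Z = jωL = j·2.337e+04·0.00274 = 0 + j64.04 Ω
Step 3 — Ladder network (open output): work backward from the far end, alternating series and parallel combinations. Z_in = 91.97 - j1146 Ω = 1150∠-85.4° Ω.
Step 4 — Source phasor: V = 110∠45.0° V = 77.78 + j77.78 V.
Step 5 — Current: I = V / Z = -0.06203 + j0.07286 A = 0.09569∠130.4° A.
Step 6 — Complex power: S = V·I* = 0.842 - j10.49 VA.
Step 7 — Real power: P = Re(S) = 0.842 W.
Step 8 — Reactive power: Q = Im(S) = -10.49 VAR.
Step 9 — Apparent power: |S| = 10.53 VA.
Step 10 — Power factor: PF = P/|S| = 0.08 (leading).

(a) P = 0.842 W  (b) Q = -10.49 VAR  (c) S = 10.53 VA  (d) PF = 0.08 (leading)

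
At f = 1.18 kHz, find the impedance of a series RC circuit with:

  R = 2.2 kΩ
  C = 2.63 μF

Step 1 — Angular frequency: ω = 2π·f = 2π·1180 = 7414 rad/s.
Step 2 — Component impedances:
  R: Z = R = 2200 Ω
  C: Z = 1/(jωC) = -j/(ω·C) = 0 - j51.28 Ω
Step 3 — Series combination: Z_total = R + C = 2200 - j51.28 Ω = 2201∠-1.3° Ω.

Z = 2200 - j51.28 Ω = 2201∠-1.3° Ω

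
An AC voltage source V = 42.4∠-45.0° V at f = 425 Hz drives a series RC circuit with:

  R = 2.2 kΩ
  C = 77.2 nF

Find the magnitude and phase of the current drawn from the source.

Step 1 — Angular frequency: ω = 2π·f = 2π·425 = 2670 rad/s.
Step 2 — Component impedances:
  R: Z = R = 2200 Ω
  C: Z = 1/(jωC) = -j/(ω·C) = 0 - j4851 Ω
Step 3 — Series combination: Z_total = R + C = 2200 - j4851 Ω = 5326∠-65.6° Ω.
Step 4 — Source phasor: V = 42.4∠-45.0° V = 29.98 - j29.98 V.
Step 5 — Ohm's law: I = V / Z_total = (29.98 - j29.98) / (2200 - j4851) = 0.007451 + j0.002801 A.
Step 6 — Convert to polar: |I| = 0.00796 A, ∠I = 20.6°.

I = 0.00796∠20.6° A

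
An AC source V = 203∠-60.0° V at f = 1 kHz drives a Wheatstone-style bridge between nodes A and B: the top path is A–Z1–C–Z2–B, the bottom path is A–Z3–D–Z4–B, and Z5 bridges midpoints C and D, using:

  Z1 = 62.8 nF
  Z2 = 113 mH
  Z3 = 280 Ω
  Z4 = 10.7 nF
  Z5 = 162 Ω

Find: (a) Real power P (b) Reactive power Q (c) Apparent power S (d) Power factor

Step 1 — Angular frequency: ω = 2π·f = 2π·1000 = 6283 rad/s.
Step 2 — Component impedances:
  Z1: Z = 1/(jωC) = -j/(ω·C) = 0 - j2534 Ω
  Z2: Z = jωL = j·6283·0.113 = 0 + j710 Ω
  Z3: Z = R = 280 Ω
  Z4: Z = 1/(jωC) = -j/(ω·C) = 0 - j1.487e+04 Ω
  Z5: Z = R = 162 Ω
Step 3 — Bridge requires nodal analysis (the Z5 bridge couples midpoints C and D, so the two paths cannot be reduced to a simple series/parallel combination). Setting node B to ground and injecting 1 A at node A, the 3-node admittance system at A, C, D solves to V_A = Z_AB = 444.4 + j666.1 Ω = 800.8∠56.3° Ω.
Step 4 — Source phasor: V = 203∠-60.0° V = 101.5 - j175.8 V.
Step 5 — Current: I = V / Z = -0.1123 - j0.2273 A = 0.2535∠-116.3° A.
Step 6 — Complex power: S = V·I* = 28.56 + j42.81 VA.
Step 7 — Real power: P = Re(S) = 28.56 W.
Step 8 — Reactive power: Q = Im(S) = 42.81 VAR.
Step 9 — Apparent power: |S| = 51.46 VA.
Step 10 — Power factor: PF = P/|S| = 0.555 (lagging).

(a) P = 28.56 W  (b) Q = 42.81 VAR  (c) S = 51.46 VA  (d) PF = 0.555 (lagging)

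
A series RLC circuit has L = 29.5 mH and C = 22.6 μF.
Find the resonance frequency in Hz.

Step 1 — Resonance condition Im(Z)=0 gives ω₀ = 1/√(LC).
Step 2 — ω₀ = 1/√(0.0295·2.26e-05) = 1225 rad/s.
Step 3 — f₀ = ω₀/(2π) = 194.9 Hz.

f₀ = 194.9 Hz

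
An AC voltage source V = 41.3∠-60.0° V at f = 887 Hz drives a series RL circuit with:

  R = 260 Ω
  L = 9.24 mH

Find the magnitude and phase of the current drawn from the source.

Step 1 — Angular frequency: ω = 2π·f = 2π·887 = 5573 rad/s.
Step 2 — Component impedances:
  R: Z = R = 260 Ω
  L: Z = jωL = j·5573·0.00924 = 0 + j51.5 Ω
Step 3 — Series combination: Z_total = R + L = 260 + j51.5 Ω = 265.1∠11.2° Ω.
Step 4 — Source phasor: V = 41.3∠-60.0° V = 20.65 - j35.77 V.
Step 5 — Ohm's law: I = V / Z_total = (20.65 - j35.77) / (260 + j51.5) = 0.05021 - j0.1475 A.
Step 6 — Convert to polar: |I| = 0.1558 A, ∠I = -71.2°.

I = 0.1558∠-71.2° A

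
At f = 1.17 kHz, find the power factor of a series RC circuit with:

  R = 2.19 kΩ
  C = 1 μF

Step 1 — Angular frequency: ω = 2π·f = 2π·1170 = 7351 rad/s.
Step 2 — Component impedances:
  R: Z = R = 2190 Ω
  C: Z = 1/(jωC) = -j/(ω·C) = 0 - j136 Ω
Step 3 — Series combination: Z_total = R + C = 2190 - j136 Ω = 2194∠-3.6° Ω.
Step 4 — Power factor: PF = cos(φ) = Re(Z)/|Z| = 2190/2194.2 = 0.9981.
Step 5 — Type: Im(Z) = -136 ⇒ leading (phase φ = -3.6°).

PF = 0.9981 (leading, φ = -3.6°)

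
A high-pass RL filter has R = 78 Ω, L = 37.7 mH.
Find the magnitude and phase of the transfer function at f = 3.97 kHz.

Step 1 — Angular frequency: ω = 2π·3970 = 2.494e+04 rad/s.
Step 2 — Transfer function: H(jω) = jωL/(R + jωL).
Step 3 — Numerator jωL = j·940.4; denominator R + jωL = 78 + j940.4.
Step 4 — H = 0.9932 + j0.08238.
Step 5 — Magnitude: |H| = 0.9966 (-0.0 dB); phase: φ = 4.7°.

|H| = 0.9966 (-0.0 dB), φ = 4.7°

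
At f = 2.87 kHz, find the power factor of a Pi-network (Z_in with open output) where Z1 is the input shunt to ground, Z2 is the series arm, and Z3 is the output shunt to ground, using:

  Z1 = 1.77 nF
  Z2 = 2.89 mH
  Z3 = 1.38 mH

Step 1 — Angular frequency: ω = 2π·f = 2π·2870 = 1.803e+04 rad/s.
Step 2 — Component impedances:
  Z1: Z = 1/(jωC) = -j/(ω·C) = 0 - j3.133e+04 Ω
  Z2: Z = jωL = j·1.803e+04·0.00289 = 0 + j52.11 Ω
  Z3: Z = jωL = j·1.803e+04·0.00138 = 0 + j24.89 Ω
Step 3 — With open output, the series arm Z2 and the output shunt Z3 appear in series to ground: Z2 + Z3 = 0 + j77 Ω.
Step 4 — Parallel with input shunt Z1: Z_in = Z1 || (Z2 + Z3) = 0 + j77.19 Ω = 77.19∠90.0° Ω.
Step 5 — Power factor: PF = cos(φ) = Re(Z)/|Z| = -0/77.19 = -0.
Step 6 — Type: Im(Z) = 77.19 ⇒ lagging (phase φ = 90.0°).

PF = -0 (lagging, φ = 90.0°)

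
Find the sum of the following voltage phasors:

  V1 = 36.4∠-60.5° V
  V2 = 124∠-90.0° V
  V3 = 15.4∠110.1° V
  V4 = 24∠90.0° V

Step 1 — Convert each phasor to rectangular form:
  V1 = 36.4·(cos(-60.5°) + j·sin(-60.5°)) = 17.92 - j31.68 V
  V2 = 124·(cos(-90.0°) + j·sin(-90.0°)) = 0 - j124 V
  V3 = 15.4·(cos(110.1°) + j·sin(110.1°)) = -5.292 + j14.46 V
  V4 = 24·(cos(90.0°) + j·sin(90.0°)) = 0 + j24 V
Step 2 — Sum components: V_total = 12.63 - j117.2 V.
Step 3 — Convert to polar: |V_total| = 117.9 V, ∠V_total = -83.8°.

V_total = 117.9∠-83.8° V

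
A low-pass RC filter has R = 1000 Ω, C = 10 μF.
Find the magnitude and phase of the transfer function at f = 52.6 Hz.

Step 1 — Angular frequency: ω = 2π·52.6 = 330.5 rad/s.
Step 2 — Transfer function: H(jω) = 1/(1 + jωRC).
Step 3 — Denominator: 1 + jωRC = 1 + j·330.5·1000·1e-05 = 1 + j3.305.
Step 4 — H = 0.08387 - j0.2772.
Step 5 — Magnitude: |H| = 0.2896 (-10.8 dB); phase: φ = -73.2°.

|H| = 0.2896 (-10.8 dB), φ = -73.2°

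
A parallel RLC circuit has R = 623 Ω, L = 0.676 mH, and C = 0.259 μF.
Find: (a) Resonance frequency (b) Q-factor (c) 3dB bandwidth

Step 1 — Resonance: ω₀ = 1/√(LC) = 1/√(0.000676·2.59e-07) = 7.557e+04 rad/s.
Step 2 — f₀ = ω₀/(2π) = 1.203e+04 Hz.
Step 3 — Parallel Q: Q = R/(ω₀L) = 623/(7.557e+04·0.000676) = 12.19.
Step 4 — Bandwidth: Δω = ω₀/Q = 6197 rad/s; BW = Δω/(2π) = 986.4 Hz.

(a) f₀ = 1.203e+04 Hz  (b) Q = 12.19  (c) BW = 986.4 Hz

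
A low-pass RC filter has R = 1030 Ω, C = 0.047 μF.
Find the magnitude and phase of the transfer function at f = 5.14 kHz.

Step 1 — Angular frequency: ω = 2π·5140 = 3.23e+04 rad/s.
Step 2 — Transfer function: H(jω) = 1/(1 + jωRC).
Step 3 — Denominator: 1 + jωRC = 1 + j·3.23e+04·1030·4.7e-08 = 1 + j1.563.
Step 4 — H = 0.2903 - j0.4539.
Step 5 — Magnitude: |H| = 0.5388 (-5.4 dB); phase: φ = -57.4°.

|H| = 0.5388 (-5.4 dB), φ = -57.4°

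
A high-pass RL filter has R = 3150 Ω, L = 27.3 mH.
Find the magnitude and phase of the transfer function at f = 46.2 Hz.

Step 1 — Angular frequency: ω = 2π·46.2 = 290.3 rad/s.
Step 2 — Transfer function: H(jω) = jωL/(R + jωL).
Step 3 — Numerator jωL = j·7.925; denominator R + jωL = 3150 + j7.925.
Step 4 — H = 6.329e-06 + j0.002516.
Step 5 — Magnitude: |H| = 0.002516 (-52.0 dB); phase: φ = 89.9°.

|H| = 0.002516 (-52.0 dB), φ = 89.9°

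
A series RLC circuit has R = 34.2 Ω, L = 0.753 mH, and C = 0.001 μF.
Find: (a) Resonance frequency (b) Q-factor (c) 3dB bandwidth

Step 1 — Resonance condition Im(Z)=0 gives ω₀ = 1/√(LC).
Step 2 — ω₀ = 1/√(0.000753·1e-09) = 1.152e+06 rad/s.
Step 3 — f₀ = ω₀/(2π) = 1.834e+05 Hz.
Step 4 — Series Q: Q = ω₀L/R = 1.152e+06·0.000753/34.2 = 25.37.
Step 5 — 3dB bandwidth: Δω = ω₀/Q = 4.542e+04 rad/s; BW = Δω/(2π) = 7229 Hz.

(a) f₀ = 1.834e+05 Hz  (b) Q = 25.37  (c) BW = 7229 Hz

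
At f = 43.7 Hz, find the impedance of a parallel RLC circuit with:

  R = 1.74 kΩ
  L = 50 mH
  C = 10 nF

Step 1 — Angular frequency: ω = 2π·f = 2π·43.7 = 274.6 rad/s.
Step 2 — Component impedances:
  R: Z = R = 1740 Ω
  L: Z = jωL = j·274.6·0.05 = 0 + j13.73 Ω
  C: Z = 1/(jωC) = -j/(ω·C) = 0 - j3.642e+05 Ω
Step 3 — Parallel combination: 1/Z_total = 1/R + 1/L + 1/C; Z_total = 0.1083 + j13.73 Ω = 13.73∠89.5° Ω.

Z = 0.1083 + j13.73 Ω = 13.73∠89.5° Ω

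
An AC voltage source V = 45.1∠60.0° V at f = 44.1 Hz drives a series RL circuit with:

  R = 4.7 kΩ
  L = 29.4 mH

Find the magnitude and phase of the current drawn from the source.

Step 1 — Angular frequency: ω = 2π·f = 2π·44.1 = 277.1 rad/s.
Step 2 — Component impedances:
  R: Z = R = 4700 Ω
  L: Z = jωL = j·277.1·0.0294 = 0 + j8.146 Ω
Step 3 — Series combination: Z_total = R + L = 4700 + j8.146 Ω = 4700∠0.1° Ω.
Step 4 — Source phasor: V = 45.1∠60.0° V = 22.55 + j39.06 V.
Step 5 — Ohm's law: I = V / Z_total = (22.55 + j39.06) / (4700 + j8.146) = 0.004812 + j0.008302 A.
Step 6 — Convert to polar: |I| = 0.009596 A, ∠I = 59.9°.

I = 0.009596∠59.9° A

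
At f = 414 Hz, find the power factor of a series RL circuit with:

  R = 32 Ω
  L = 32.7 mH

Step 1 — Angular frequency: ω = 2π·f = 2π·414 = 2601 rad/s.
Step 2 — Component impedances:
  R: Z = R = 32 Ω
  L: Z = jωL = j·2601·0.0327 = 0 + j85.06 Ω
Step 3 — Series combination: Z_total = R + L = 32 + j85.06 Ω = 90.88∠69.4° Ω.
Step 4 — Power factor: PF = cos(φ) = Re(Z)/|Z| = 32/90.88 = 0.3521.
Step 5 — Type: Im(Z) = 85.06 ⇒ lagging (phase φ = 69.4°).

PF = 0.3521 (lagging, φ = 69.4°)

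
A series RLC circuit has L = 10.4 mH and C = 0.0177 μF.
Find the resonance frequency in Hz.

Step 1 — Resonance condition Im(Z)=0 gives ω₀ = 1/√(LC).
Step 2 — ω₀ = 1/√(0.0104·1.77e-08) = 7.37e+04 rad/s.
Step 3 — f₀ = ω₀/(2π) = 1.173e+04 Hz.

f₀ = 1.173e+04 Hz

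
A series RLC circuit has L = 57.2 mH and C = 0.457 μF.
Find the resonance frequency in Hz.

Step 1 — Resonance condition Im(Z)=0 gives ω₀ = 1/√(LC).
Step 2 — ω₀ = 1/√(0.0572·4.57e-07) = 6185 rad/s.
Step 3 — f₀ = ω₀/(2π) = 984.4 Hz.

f₀ = 984.4 Hz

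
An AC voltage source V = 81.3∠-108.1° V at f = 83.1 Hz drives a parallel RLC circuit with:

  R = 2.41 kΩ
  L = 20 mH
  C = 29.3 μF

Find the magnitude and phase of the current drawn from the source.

Step 1 — Angular frequency: ω = 2π·f = 2π·83.1 = 522.1 rad/s.
Step 2 — Component impedances:
  R: Z = R = 2410 Ω
  L: Z = jωL = j·522.1·0.02 = 0 + j10.44 Ω
  C: Z = 1/(jωC) = -j/(ω·C) = 0 - j65.37 Ω
Step 3 — Parallel combination: 1/Z_total = 1/R + 1/L + 1/C; Z_total = 0.06409 + j12.43 Ω = 12.43∠89.7° Ω.
Step 4 — Source phasor: V = 81.3∠-108.1° V = -25.26 - j77.28 V.
Step 5 — Ohm's law: I = V / Z_total = (-25.26 - j77.28) / (0.06409 + j12.43) = -6.228 + j2 A.
Step 6 — Convert to polar: |I| = 6.542 A, ∠I = 162.2°.

I = 6.542∠162.2° A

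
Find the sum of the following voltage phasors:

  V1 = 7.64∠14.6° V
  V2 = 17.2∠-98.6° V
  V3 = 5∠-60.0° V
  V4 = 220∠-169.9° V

Step 1 — Convert each phasor to rectangular form:
  V1 = 7.64·(cos(14.6°) + j·sin(14.6°)) = 7.393 + j1.926 V
  V2 = 17.2·(cos(-98.6°) + j·sin(-98.6°)) = -2.572 - j17.01 V
  V3 = 5·(cos(-60.0°) + j·sin(-60.0°)) = 2.5 - j4.33 V
  V4 = 220·(cos(-169.9°) + j·sin(-169.9°)) = -216.6 - j38.58 V
Step 2 — Sum components: V_total = -209.3 - j57.99 V.
Step 3 — Convert to polar: |V_total| = 217.2 V, ∠V_total = -164.5°.

V_total = 217.2∠-164.5° V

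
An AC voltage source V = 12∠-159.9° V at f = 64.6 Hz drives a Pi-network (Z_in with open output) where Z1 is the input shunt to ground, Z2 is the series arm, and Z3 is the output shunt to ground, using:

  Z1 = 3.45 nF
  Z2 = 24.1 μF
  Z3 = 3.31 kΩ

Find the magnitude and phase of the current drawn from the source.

Step 1 — Angular frequency: ω = 2π·f = 2π·64.6 = 405.9 rad/s.
Step 2 — Component impedances:
  Z1: Z = 1/(jωC) = -j/(ω·C) = 0 - j7.141e+05 Ω
  Z2: Z = 1/(jωC) = -j/(ω·C) = 0 - j102.2 Ω
  Z3: Z = R = 3310 Ω
Step 3 — With open output, the series arm Z2 and the output shunt Z3 appear in series to ground: Z2 + Z3 = 3310 - j102.2 Ω.
Step 4 — Parallel with input shunt Z1: Z_in = Z1 || (Z2 + Z3) = 3309 - j117.5 Ω = 3311∠-2.0° Ω.
Step 5 — Source phasor: V = 12∠-159.9° V = -11.27 - j4.124 V.
Step 6 — Ohm's law: I = V / Z_total = (-11.27 - j4.124) / (3309 - j117.5) = -0.003357 - j0.001366 A.
Step 7 — Convert to polar: |I| = 0.003624 A, ∠I = -157.9°.

I = 0.003624∠-157.9° A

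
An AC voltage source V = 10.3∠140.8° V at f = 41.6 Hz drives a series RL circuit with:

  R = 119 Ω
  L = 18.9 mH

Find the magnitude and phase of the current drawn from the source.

Step 1 — Angular frequency: ω = 2π·f = 2π·41.6 = 261.4 rad/s.
Step 2 — Component impedances:
  R: Z = R = 119 Ω
  L: Z = jωL = j·261.4·0.0189 = 0 + j4.94 Ω
Step 3 — Series combination: Z_total = R + L = 119 + j4.94 Ω = 119.1∠2.4° Ω.
Step 4 — Source phasor: V = 10.3∠140.8° V = -7.982 + j6.51 V.
Step 5 — Ohm's law: I = V / Z_total = (-7.982 + j6.51) / (119 + j4.94) = -0.06469 + j0.05739 A.
Step 6 — Convert to polar: |I| = 0.08648 A, ∠I = 138.4°.

I = 0.08648∠138.4° A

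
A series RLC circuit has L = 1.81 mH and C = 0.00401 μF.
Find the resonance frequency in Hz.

Step 1 — Resonance condition Im(Z)=0 gives ω₀ = 1/√(LC).
Step 2 — ω₀ = 1/√(0.00181·4.01e-09) = 3.712e+05 rad/s.
Step 3 — f₀ = ω₀/(2π) = 5.908e+04 Hz.

f₀ = 5.908e+04 Hz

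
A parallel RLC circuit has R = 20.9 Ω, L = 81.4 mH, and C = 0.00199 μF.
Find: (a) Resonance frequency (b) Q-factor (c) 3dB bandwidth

Step 1 — Resonance: ω₀ = 1/√(LC) = 1/√(0.0814·1.99e-09) = 7.857e+04 rad/s.
Step 2 — f₀ = ω₀/(2π) = 1.25e+04 Hz.
Step 3 — Parallel Q: Q = R/(ω₀L) = 20.9/(7.857e+04·0.0814) = 0.003268.
Step 4 — Bandwidth: Δω = ω₀/Q = 2.404e+07 rad/s; BW = Δω/(2π) = 3.827e+06 Hz.

(a) f₀ = 1.25e+04 Hz  (b) Q = 0.003268  (c) BW = 3.827e+06 Hz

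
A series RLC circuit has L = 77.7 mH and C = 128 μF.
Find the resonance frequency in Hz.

Step 1 — Resonance condition Im(Z)=0 gives ω₀ = 1/√(LC).
Step 2 — ω₀ = 1/√(0.0777·0.000128) = 317.1 rad/s.
Step 3 — f₀ = ω₀/(2π) = 50.47 Hz.

f₀ = 50.47 Hz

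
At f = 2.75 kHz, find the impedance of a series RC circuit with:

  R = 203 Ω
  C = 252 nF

Step 1 — Angular frequency: ω = 2π·f = 2π·2750 = 1.728e+04 rad/s.
Step 2 — Component impedances:
  R: Z = R = 203 Ω
  C: Z = 1/(jωC) = -j/(ω·C) = 0 - j229.7 Ω
Step 3 — Series combination: Z_total = R + C = 203 - j229.7 Ω = 306.5∠-48.5° Ω.

Z = 203 - j229.7 Ω = 306.5∠-48.5° Ω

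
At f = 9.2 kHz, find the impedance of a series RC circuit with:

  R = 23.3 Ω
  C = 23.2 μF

Step 1 — Angular frequency: ω = 2π·f = 2π·9200 = 5.781e+04 rad/s.
Step 2 — Component impedances:
  R: Z = R = 23.3 Ω
  C: Z = 1/(jωC) = -j/(ω·C) = 0 - j0.7457 Ω
Step 3 — Series combination: Z_total = R + C = 23.3 - j0.7457 Ω = 23.31∠-1.8° Ω.

Z = 23.3 - j0.7457 Ω = 23.31∠-1.8° Ω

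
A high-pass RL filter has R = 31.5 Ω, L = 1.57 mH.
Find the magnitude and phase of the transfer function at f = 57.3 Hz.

Step 1 — Angular frequency: ω = 2π·57.3 = 360 rad/s.
Step 2 — Transfer function: H(jω) = jωL/(R + jωL).
Step 3 — Numerator jωL = j·0.5652; denominator R + jωL = 31.5 + j0.5652.
Step 4 — H = 0.0003219 + j0.01794.
Step 5 — Magnitude: |H| = 0.01794 (-34.9 dB); phase: φ = 89.0°.

|H| = 0.01794 (-34.9 dB), φ = 89.0°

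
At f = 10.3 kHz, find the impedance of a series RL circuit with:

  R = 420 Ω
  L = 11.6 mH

Step 1 — Angular frequency: ω = 2π·f = 2π·1.03e+04 = 6.472e+04 rad/s.
Step 2 — Component impedances:
  R: Z = R = 420 Ω
  L: Z = jωL = j·6.472e+04·0.0116 = 0 + j750.7 Ω
Step 3 — Series combination: Z_total = R + L = 420 + j750.7 Ω = 860.2∠60.8° Ω.

Z = 420 + j750.7 Ω = 860.2∠60.8° Ω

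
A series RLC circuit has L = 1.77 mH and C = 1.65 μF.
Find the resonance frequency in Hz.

Step 1 — Resonance condition Im(Z)=0 gives ω₀ = 1/√(LC).
Step 2 — ω₀ = 1/√(0.00177·1.65e-06) = 1.85e+04 rad/s.
Step 3 — f₀ = ω₀/(2π) = 2945 Hz.

f₀ = 2945 Hz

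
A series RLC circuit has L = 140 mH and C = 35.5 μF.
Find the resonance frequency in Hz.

Step 1 — Resonance condition Im(Z)=0 gives ω₀ = 1/√(LC).
Step 2 — ω₀ = 1/√(0.14·3.55e-05) = 448.6 rad/s.
Step 3 — f₀ = ω₀/(2π) = 71.39 Hz.

f₀ = 71.39 Hz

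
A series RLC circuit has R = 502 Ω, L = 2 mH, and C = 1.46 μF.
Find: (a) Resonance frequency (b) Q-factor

Step 1 — Resonance condition Im(Z)=0 gives ω₀ = 1/√(LC).
Step 2 — ω₀ = 1/√(0.002·1.46e-06) = 1.851e+04 rad/s.
Step 3 — f₀ = ω₀/(2π) = 2945 Hz.
Step 4 — Series Q: Q = ω₀L/R = 1.851e+04·0.002/502 = 0.07373.

(a) f₀ = 2945 Hz  (b) Q = 0.07373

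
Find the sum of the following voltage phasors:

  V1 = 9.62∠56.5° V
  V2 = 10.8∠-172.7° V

Step 1 — Convert each phasor to rectangular form:
  V1 = 9.62·(cos(56.5°) + j·sin(56.5°)) = 5.31 + j8.022 V
  V2 = 10.8·(cos(-172.7°) + j·sin(-172.7°)) = -10.71 - j1.372 V
Step 2 — Sum components: V_total = -5.403 + j6.65 V.
Step 3 — Convert to polar: |V_total| = 8.568 V, ∠V_total = 129.1°.

V_total = 8.568∠129.1° V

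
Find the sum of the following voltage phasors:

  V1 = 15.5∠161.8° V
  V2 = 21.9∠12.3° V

Step 1 — Convert each phasor to rectangular form:
  V1 = 15.5·(cos(161.8°) + j·sin(161.8°)) = -14.72 + j4.841 V
  V2 = 21.9·(cos(12.3°) + j·sin(12.3°)) = 21.4 + j4.665 V
Step 2 — Sum components: V_total = 6.673 + j9.507 V.
Step 3 — Convert to polar: |V_total| = 11.61 V, ∠V_total = 54.9°.

V_total = 11.61∠54.9° V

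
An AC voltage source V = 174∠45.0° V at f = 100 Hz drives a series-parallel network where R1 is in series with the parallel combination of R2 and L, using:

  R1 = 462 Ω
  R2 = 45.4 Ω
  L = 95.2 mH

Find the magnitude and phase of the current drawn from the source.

Step 1 — Angular frequency: ω = 2π·f = 2π·100 = 628.3 rad/s.
Step 2 — Component impedances:
  R1: Z = R = 462 Ω
  R2: Z = R = 45.4 Ω
  L: Z = jωL = j·628.3·0.0952 = 0 + j59.82 Ω
Step 3 — Parallel branch: R2 || L = 1/(1/R2 + 1/L) = 28.81 + j21.86 Ω.
Step 4 — Series with R1: Z_total = R1 + (R2 || L) = 490.8 + j21.86 Ω = 491.3∠2.6° Ω.
Step 5 — Source phasor: V = 174∠45.0° V = 123 + j123 V.
Step 6 — Ohm's law: I = V / Z_total = (123 + j123) / (490.8 + j21.86) = 0.2613 + j0.239 A.
Step 7 — Convert to polar: |I| = 0.3542 A, ∠I = 42.4°.

I = 0.3542∠42.4° A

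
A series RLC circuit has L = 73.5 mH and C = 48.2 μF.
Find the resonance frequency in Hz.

Step 1 — Resonance condition Im(Z)=0 gives ω₀ = 1/√(LC).
Step 2 — ω₀ = 1/√(0.0735·4.82e-05) = 531.3 rad/s.
Step 3 — f₀ = ω₀/(2π) = 84.56 Hz.

f₀ = 84.56 Hz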